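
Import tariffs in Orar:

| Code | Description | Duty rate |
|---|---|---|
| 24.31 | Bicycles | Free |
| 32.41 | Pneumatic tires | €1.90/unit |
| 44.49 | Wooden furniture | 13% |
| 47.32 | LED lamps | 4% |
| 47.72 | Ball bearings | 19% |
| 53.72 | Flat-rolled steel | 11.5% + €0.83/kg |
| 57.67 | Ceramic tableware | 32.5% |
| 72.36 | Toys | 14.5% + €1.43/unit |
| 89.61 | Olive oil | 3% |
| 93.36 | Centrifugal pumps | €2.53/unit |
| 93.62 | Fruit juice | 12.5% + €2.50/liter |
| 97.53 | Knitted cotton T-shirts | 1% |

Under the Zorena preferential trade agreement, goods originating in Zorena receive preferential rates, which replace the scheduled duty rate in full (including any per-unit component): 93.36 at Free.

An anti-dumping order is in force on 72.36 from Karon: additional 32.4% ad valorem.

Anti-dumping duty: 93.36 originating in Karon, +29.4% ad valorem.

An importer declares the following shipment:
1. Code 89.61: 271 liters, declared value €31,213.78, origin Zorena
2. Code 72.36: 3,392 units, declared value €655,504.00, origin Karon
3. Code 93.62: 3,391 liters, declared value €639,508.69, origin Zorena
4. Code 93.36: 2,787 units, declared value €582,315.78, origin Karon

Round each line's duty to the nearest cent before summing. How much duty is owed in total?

€579,886.39

Line 1 (89.61, Zorena, 271 liters, €31,213.78):
Base rate for 89.61 is 3%.
Origin Zorena is the FTA partner but 89.61 is not on the preference list; base rate stands.
Duty = €31,213.78 × 3% = €936.41.
Line 2 (72.36, Karon, 3,392 units, €655,504.00):
Base rate for 72.36 is 14.5% + €1.43/unit.
Additional duty on 72.36 from Karon: +32.4%. Applied ad valorem rate: 14.5% + 32.4% = 46.9%.
Duty = €655,504.00 × 46.9% + 3,392 × €1.43 = €312,281.94.
Line 3 (93.62, Zorena, 3,391 liters, €639,508.69):
Base rate for 93.62 is 12.5% + €2.50/liter.
Origin Zorena is the FTA partner but 93.62 is not on the preference list; base rate stands.
Duty = €639,508.69 × 12.5% + 3,391 × €2.50 = €88,416.09.
Line 4 (93.36, Karon, 2,787 units, €582,315.78):
Base rate for 93.36 is €2.53/unit.
93.36 has an FTA preferential rate, but origin Karon is not Zorena; base rate stands.
Additional duty on 93.36 from Karon: +29.4% ad valorem. Applied ad valorem rate = 29.4%.
Duty = €582,315.78 × 29.4% + 2,787 × €2.53 = €178,251.95.
Total = €936.41 + €312,281.94 + €88,416.09 + €178,251.95 = €579,886.39.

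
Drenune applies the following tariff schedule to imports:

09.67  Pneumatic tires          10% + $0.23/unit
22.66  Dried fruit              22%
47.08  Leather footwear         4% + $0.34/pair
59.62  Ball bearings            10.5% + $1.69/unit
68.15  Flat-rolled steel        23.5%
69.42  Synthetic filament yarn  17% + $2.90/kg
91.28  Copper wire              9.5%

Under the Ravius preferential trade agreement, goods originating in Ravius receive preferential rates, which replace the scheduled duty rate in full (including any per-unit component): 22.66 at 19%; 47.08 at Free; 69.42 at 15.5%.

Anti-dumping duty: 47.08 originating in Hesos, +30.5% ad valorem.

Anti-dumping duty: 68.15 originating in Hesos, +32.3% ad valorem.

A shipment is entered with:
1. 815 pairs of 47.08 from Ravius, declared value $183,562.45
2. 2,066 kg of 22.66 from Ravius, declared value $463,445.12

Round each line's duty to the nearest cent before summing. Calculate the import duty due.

Line 1 (47.08, Ravius, 815 pairs, $183,562.45):
Base rate for 47.08 is 4% + $0.34/pair.
Origin Ravius qualifies under the Drenune–Ravius agreement and 47.08 is covered: preferential rate Free applies instead.
The additional-duty order on 47.08 targets Hesos, not Ravius; it does not apply.
Duty = $183,562.45 × 0% = $0.00.
Line 2 (22.66, Ravius, 2,066 kg, $463,445.12):
Base rate for 22.66 is 22%.
Origin Ravius qualifies under the Drenune–Ravius agreement and 22.66 is covered: preferential rate 19% applies instead.
Duty = $463,445.12 × 19% = $88,054.57.
Total = $0.00 + $88,054.57 = $88,054.57.

$88,054.57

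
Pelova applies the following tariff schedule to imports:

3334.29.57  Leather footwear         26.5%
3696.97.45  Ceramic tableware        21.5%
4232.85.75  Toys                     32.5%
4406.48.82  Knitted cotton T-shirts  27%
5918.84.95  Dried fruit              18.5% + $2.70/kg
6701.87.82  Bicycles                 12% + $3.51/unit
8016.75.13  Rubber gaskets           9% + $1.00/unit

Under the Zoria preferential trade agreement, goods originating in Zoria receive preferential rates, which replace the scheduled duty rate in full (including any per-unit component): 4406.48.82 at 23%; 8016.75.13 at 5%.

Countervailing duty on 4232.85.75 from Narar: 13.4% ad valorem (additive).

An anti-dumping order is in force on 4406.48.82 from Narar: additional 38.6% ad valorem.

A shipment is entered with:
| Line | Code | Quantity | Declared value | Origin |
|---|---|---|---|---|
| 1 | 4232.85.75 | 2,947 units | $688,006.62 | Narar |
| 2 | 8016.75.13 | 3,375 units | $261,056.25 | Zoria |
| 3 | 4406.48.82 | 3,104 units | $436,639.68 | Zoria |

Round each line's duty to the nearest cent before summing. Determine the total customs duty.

$429,274.98

Line 1 (4232.85.75, Narar, 2,947 units, $688,006.62):
Base rate for 4232.85.75 is 32.5%.
Additional duty on 4232.85.75 from Narar: +13.4%. Applied ad valorem rate: 32.5% + 13.4% = 45.9%.
Duty = $688,006.62 × 45.9% = $315,795.04.
Line 2 (8016.75.13, Zoria, 3,375 units, $261,056.25):
Base rate for 8016.75.13 is 9% + $1.00/unit.
Origin Zoria qualifies under the Pelova–Zoria agreement and 8016.75.13 is covered: preferential rate 5% applies instead.
Duty = $261,056.25 × 5% = $13,052.81.
Line 3 (4406.48.82, Zoria, 3,104 units, $436,639.68):
Base rate for 4406.48.82 is 27%.
Origin Zoria qualifies under the Pelova–Zoria agreement and 4406.48.82 is covered: preferential rate 23% applies instead.
The additional-duty order on 4406.48.82 targets Narar, not Zoria; it does not apply.
Duty = $436,639.68 × 23% = $100,427.13.
Total = $315,795.04 + $13,052.81 + $100,427.13 = $429,274.98.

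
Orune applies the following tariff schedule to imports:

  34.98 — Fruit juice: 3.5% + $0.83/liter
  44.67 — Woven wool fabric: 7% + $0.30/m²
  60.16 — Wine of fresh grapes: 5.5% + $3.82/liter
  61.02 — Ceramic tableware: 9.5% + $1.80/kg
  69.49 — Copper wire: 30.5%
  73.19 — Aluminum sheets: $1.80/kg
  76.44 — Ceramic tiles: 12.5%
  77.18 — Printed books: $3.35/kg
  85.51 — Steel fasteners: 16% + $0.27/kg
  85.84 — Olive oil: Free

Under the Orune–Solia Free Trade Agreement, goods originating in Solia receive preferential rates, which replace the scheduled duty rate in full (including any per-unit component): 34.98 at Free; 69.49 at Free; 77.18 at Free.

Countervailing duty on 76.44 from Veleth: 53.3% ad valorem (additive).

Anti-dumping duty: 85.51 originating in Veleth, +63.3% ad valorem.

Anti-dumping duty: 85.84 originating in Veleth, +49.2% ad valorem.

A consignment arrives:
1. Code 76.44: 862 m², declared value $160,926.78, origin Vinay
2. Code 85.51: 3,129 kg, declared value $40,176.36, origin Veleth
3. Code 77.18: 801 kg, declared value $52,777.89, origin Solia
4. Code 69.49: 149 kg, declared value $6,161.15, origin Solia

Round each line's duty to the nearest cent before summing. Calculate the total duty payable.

$52,820.53

Line 1 (76.44, Vinay, 862 m², $160,926.78):
Base rate for 76.44 is 12.5%.
The additional-duty order on 76.44 targets Veleth, not Vinay; it does not apply.
Duty = $160,926.78 × 12.5% = $20,115.85.
Line 2 (85.51, Veleth, 3,129 kg, $40,176.36):
Base rate for 85.51 is 16% + $0.27/kg.
Additional duty on 85.51 from Veleth: +63.3%. Applied ad valorem rate: 16% + 63.3% = 79.3%.
Duty = $40,176.36 × 79.3% + 3,129 × $0.27 = $32,704.68.
Line 3 (77.18, Solia, 801 kg, $52,777.89):
Base rate for 77.18 is $3.35/kg.
Origin Solia qualifies under the Orune–Solia agreement and 77.18 is covered: preferential rate Free applies instead.
Duty = $52,777.89 × 0% = $0.00.
Line 4 (69.49, Solia, 149 kg, $6,161.15):
Base rate for 69.49 is 30.5%.
Origin Solia qualifies under the Orune–Solia agreement and 69.49 is covered: preferential rate Free applies instead.
Duty = $6,161.15 × 0% = $0.00.
Total = $20,115.85 + $32,704.68 + $0.00 + $0.00 = $52,820.53.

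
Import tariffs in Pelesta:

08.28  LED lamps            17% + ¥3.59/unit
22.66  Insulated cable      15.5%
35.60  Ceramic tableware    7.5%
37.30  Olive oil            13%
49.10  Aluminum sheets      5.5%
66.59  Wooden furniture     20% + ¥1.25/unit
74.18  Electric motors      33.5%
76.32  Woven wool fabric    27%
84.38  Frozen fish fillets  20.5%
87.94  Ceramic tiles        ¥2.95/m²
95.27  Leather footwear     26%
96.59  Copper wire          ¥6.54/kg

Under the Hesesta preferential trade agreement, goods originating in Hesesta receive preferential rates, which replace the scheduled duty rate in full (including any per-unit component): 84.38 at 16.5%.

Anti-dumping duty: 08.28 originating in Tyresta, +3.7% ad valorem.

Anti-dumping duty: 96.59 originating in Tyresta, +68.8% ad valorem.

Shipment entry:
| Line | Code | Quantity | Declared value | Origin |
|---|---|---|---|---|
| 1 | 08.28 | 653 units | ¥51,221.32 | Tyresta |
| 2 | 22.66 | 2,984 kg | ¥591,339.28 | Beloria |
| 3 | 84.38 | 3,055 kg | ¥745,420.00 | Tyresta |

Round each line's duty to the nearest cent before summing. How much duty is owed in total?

¥257,415.77

Line 1 (08.28, Tyresta, 653 units, ¥51,221.32):
Base rate for 08.28 is 17% + ¥3.59/unit.
Additional duty on 08.28 from Tyresta: +3.7%. Applied ad valorem rate: 17% + 3.7% = 20.7%.
Duty = ¥51,221.32 × 20.7% + 653 × ¥3.59 = ¥12,947.08.
Line 2 (22.66, Beloria, 2,984 kg, ¥591,339.28):
Base rate for 22.66 is 15.5%.
Duty = ¥591,339.28 × 15.5% = ¥91,657.59.
Line 3 (84.38, Tyresta, 3,055 kg, ¥745,420.00):
Base rate for 84.38 is 20.5%.
84.38 has an FTA preferential rate, but origin Tyresta is not Hesesta; base rate stands.
Duty = ¥745,420.00 × 20.5% = ¥152,811.10.
Total = ¥12,947.08 + ¥91,657.59 + ¥152,811.10 = ¥257,415.77.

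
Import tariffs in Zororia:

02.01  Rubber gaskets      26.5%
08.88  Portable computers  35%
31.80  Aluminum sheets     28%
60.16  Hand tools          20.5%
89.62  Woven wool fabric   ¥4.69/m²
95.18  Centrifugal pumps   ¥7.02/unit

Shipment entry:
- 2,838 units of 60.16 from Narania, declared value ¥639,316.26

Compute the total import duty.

Line 1 (60.16, Narania, 2,838 units, ¥639,316.26):
Base rate for 60.16 is 20.5%.
Duty = ¥639,316.26 × 20.5% = ¥131,059.83.

¥131,059.83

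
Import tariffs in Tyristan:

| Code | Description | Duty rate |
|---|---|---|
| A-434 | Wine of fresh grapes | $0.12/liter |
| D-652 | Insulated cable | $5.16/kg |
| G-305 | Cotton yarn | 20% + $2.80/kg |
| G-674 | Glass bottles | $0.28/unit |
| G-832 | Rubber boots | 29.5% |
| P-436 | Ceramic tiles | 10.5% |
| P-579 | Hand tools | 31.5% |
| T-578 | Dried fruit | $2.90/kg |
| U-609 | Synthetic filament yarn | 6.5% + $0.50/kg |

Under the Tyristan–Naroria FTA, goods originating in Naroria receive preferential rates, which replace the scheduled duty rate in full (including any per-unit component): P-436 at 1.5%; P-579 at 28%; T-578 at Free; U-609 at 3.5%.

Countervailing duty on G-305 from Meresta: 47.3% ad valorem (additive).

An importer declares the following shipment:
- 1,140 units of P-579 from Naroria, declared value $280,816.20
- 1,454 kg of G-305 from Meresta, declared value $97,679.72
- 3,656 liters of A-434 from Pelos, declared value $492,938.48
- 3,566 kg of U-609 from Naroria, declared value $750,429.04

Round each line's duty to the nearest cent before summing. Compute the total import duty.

Line 1 (P-579, Naroria, 1,140 units, $280,816.20):
Base rate for P-579 is 31.5%.
Origin Naroria qualifies under the Tyristan–Naroria agreement and P-579 is covered: preferential rate 28% applies instead.
Duty = $280,816.20 × 28% = $78,628.54.
Line 2 (G-305, Meresta, 1,454 kg, $97,679.72):
Base rate for G-305 is 20% + $2.80/kg.
Additional duty on G-305 from Meresta: +47.3%. Applied ad valorem rate: 20% + 47.3% = 67.3%.
Duty = $97,679.72 × 67.3% + 1,454 × $2.80 = $69,809.65.
Line 3 (A-434, Pelos, 3,656 liters, $492,938.48):
Base rate for A-434 is $0.12/liter.
Duty = 3,656 × $0.12 = $438.72.
Line 4 (U-609, Naroria, 3,566 kg, $750,429.04):
Base rate for U-609 is 6.5% + $0.50/kg.
Origin Naroria qualifies under the Tyristan–Naroria agreement and U-609 is covered: preferential rate 3.5% applies instead.
Duty = $750,429.04 × 3.5% = $26,265.02.
Total = $78,628.54 + $69,809.65 + $438.72 + $26,265.02 = $175,141.93.

$175,141.93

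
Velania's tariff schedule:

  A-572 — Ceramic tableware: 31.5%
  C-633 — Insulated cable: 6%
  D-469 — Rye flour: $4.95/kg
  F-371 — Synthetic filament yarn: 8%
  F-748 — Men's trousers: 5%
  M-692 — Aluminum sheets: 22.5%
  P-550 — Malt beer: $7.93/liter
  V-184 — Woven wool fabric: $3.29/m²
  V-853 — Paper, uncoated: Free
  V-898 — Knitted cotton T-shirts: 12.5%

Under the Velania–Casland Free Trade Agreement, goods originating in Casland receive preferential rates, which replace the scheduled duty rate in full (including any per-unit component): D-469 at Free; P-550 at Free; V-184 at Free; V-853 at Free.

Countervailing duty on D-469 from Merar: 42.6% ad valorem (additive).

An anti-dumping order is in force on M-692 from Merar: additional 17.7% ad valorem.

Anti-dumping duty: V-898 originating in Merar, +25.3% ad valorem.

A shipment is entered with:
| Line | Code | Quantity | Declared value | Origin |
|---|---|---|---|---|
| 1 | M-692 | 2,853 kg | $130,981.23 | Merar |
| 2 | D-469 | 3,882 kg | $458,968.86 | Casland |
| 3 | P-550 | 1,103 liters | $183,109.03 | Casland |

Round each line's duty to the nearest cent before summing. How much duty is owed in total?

Line 1 (M-692, Merar, 2,853 kg, $130,981.23):
Base rate for M-692 is 22.5%.
Additional duty on M-692 from Merar: +17.7%. Applied ad valorem rate: 22.5% + 17.7% = 40.2%.
Duty = $130,981.23 × 40.2% = $52,654.45.
Line 2 (D-469, Casland, 3,882 kg, $458,968.86):
Base rate for D-469 is $4.95/kg.
Origin Casland qualifies under the Velania–Casland agreement and D-469 is covered: preferential rate Free applies instead.
The additional-duty order on D-469 targets Merar, not Casland; it does not apply.
Duty = $458,968.86 × 0% = $0.00.
Line 3 (P-550, Casland, 1,103 liters, $183,109.03):
Base rate for P-550 is $7.93/liter.
Origin Casland qualifies under the Velania–Casland agreement and P-550 is covered: preferential rate Free applies instead.
Duty = $183,109.03 × 0% = $0.00.
Total = $52,654.45 + $0.00 + $0.00 = $52,654.45.

$52,654.45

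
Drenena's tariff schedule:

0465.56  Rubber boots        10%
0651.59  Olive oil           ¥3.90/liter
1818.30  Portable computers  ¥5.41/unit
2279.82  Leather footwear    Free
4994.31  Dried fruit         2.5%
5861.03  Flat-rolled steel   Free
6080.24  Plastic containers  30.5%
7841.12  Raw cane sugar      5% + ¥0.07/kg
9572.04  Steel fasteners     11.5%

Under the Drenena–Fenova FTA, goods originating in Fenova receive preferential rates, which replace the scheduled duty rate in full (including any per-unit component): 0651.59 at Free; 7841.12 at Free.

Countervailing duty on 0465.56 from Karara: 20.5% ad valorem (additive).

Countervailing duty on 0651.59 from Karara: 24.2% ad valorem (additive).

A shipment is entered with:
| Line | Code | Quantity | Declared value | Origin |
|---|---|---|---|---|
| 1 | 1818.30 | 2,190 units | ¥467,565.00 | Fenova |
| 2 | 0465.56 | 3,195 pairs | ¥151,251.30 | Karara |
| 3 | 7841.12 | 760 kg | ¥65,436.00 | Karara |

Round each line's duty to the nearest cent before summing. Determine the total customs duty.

Line 1 (1818.30, Fenova, 2,190 units, ¥467,565.00):
Base rate for 1818.30 is ¥5.41/unit.
Origin Fenova is the FTA partner but 1818.30 is not on the preference list; base rate stands.
Duty = 2,190 × ¥5.41 = ¥11,847.90.
Line 2 (0465.56, Karara, 3,195 pairs, ¥151,251.30):
Base rate for 0465.56 is 10%.
Additional duty on 0465.56 from Karara: +20.5%. Applied ad valorem rate: 10% + 20.5% = 30.5%.
Duty = ¥151,251.30 × 30.5% = ¥46,131.65.
Line 3 (7841.12, Karara, 760 kg, ¥65,436.00):
Base rate for 7841.12 is 5% + ¥0.07/kg.
7841.12 has an FTA preferential rate, but origin Karara is not Fenova; base rate stands.
Duty = ¥65,436.00 × 5% + 760 × ¥0.07 = ¥3,325.00.
Total = ¥11,847.90 + ¥46,131.65 + ¥3,325.00 = ¥61,304.55.

¥61,304.55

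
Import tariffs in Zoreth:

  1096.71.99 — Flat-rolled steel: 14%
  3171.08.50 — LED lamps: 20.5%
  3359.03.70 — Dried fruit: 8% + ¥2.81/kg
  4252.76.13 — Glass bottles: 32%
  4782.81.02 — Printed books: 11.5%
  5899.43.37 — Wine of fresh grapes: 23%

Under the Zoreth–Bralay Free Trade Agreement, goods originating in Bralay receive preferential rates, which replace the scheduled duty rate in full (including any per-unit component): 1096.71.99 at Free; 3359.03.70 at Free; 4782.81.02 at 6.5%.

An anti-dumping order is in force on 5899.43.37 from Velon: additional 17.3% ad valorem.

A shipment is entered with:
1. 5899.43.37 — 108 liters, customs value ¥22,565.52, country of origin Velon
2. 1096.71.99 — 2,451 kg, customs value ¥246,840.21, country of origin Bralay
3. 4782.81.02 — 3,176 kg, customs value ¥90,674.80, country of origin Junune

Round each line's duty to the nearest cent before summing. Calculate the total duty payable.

¥19,521.50

Line 1 (5899.43.37, Velon, 108 liters, ¥22,565.52):
Base rate for 5899.43.37 is 23%.
Additional duty on 5899.43.37 from Velon: +17.3%. Applied ad valorem rate: 23% + 17.3% = 40.3%.
Duty = ¥22,565.52 × 40.3% = ¥9,093.90.
Line 2 (1096.71.99, Bralay, 2,451 kg, ¥246,840.21):
Base rate for 1096.71.99 is 14%.
Origin Bralay qualifies under the Zoreth–Bralay agreement and 1096.71.99 is covered: preferential rate Free applies instead.
Duty = ¥246,840.21 × 0% = ¥0.00.
Line 3 (4782.81.02, Junune, 3,176 kg, ¥90,674.80):
Base rate for 4782.81.02 is 11.5%.
4782.81.02 has an FTA preferential rate, but origin Junune is not Bralay; base rate stands.
Duty = ¥90,674.80 × 11.5% = ¥10,427.60.
Total = ¥9,093.90 + ¥0.00 + ¥10,427.60 = ¥19,521.50.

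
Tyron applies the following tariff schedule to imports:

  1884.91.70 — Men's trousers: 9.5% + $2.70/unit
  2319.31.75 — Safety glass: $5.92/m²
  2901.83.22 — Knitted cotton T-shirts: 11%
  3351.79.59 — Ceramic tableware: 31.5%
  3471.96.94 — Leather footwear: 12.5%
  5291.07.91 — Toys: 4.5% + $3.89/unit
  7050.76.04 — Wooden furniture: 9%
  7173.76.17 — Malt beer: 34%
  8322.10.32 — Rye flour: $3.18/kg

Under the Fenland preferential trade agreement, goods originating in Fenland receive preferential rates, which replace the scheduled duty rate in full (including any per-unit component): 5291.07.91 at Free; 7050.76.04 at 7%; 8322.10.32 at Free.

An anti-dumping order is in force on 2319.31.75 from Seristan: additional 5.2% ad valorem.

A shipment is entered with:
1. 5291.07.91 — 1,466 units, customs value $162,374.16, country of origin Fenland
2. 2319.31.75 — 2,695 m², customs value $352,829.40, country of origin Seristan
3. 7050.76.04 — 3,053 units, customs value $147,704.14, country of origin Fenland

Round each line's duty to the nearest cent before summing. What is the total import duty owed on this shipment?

$44,640.82

Line 1 (5291.07.91, Fenland, 1,466 units, $162,374.16):
Base rate for 5291.07.91 is 4.5% + $3.89/unit.
Origin Fenland qualifies under the Tyron–Fenland agreement and 5291.07.91 is covered: preferential rate Free applies instead.
Duty = $162,374.16 × 0% = $0.00.
Line 2 (2319.31.75, Seristan, 2,695 m², $352,829.40):
Base rate for 2319.31.75 is $5.92/m².
Additional duty on 2319.31.75 from Seristan: +5.2% ad valorem. Applied ad valorem rate = 5.2%.
Duty = $352,829.40 × 5.2% + 2,695 × $5.92 = $34,301.53.
Line 3 (7050.76.04, Fenland, 3,053 units, $147,704.14):
Base rate for 7050.76.04 is 9%.
Origin Fenland qualifies under the Tyron–Fenland agreement and 7050.76.04 is covered: preferential rate 7% applies instead.
Duty = $147,704.14 × 7% = $10,339.29.
Total = $0.00 + $34,301.53 + $10,339.29 = $44,640.82.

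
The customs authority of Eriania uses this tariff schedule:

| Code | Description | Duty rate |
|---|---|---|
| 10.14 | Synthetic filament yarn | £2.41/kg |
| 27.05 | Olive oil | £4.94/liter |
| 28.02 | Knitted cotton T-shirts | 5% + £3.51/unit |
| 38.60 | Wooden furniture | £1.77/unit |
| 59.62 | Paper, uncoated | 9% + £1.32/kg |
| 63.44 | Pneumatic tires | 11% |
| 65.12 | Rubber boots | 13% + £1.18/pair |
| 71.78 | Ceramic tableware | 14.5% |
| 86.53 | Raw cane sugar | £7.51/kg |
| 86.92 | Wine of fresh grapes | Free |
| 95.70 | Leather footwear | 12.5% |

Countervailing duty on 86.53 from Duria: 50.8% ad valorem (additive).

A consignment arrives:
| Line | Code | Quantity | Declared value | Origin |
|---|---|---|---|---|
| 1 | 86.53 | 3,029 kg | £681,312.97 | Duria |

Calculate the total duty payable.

£368,854.78

Line 1 (86.53, Duria, 3,029 kg, £681,312.97):
Base rate for 86.53 is £7.51/kg.
Additional duty on 86.53 from Duria: +50.8% ad valorem. Applied ad valorem rate = 50.8%.
Duty = £681,312.97 × 50.8% + 3,029 × £7.51 = £368,854.78.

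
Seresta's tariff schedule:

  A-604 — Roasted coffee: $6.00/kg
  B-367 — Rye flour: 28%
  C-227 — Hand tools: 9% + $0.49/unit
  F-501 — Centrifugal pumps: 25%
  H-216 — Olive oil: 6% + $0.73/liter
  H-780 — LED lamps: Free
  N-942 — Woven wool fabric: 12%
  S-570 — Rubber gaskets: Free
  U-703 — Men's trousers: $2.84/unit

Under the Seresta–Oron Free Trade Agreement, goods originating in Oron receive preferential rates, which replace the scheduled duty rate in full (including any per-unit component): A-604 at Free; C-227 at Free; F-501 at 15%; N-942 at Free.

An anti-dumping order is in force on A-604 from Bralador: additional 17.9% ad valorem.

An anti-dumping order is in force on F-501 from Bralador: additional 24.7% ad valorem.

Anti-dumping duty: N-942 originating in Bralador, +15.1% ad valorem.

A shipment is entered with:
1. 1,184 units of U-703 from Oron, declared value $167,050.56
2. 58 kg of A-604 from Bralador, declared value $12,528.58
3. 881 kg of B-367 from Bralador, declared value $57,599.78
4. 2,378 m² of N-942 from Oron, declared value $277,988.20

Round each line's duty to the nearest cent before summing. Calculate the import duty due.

Line 1 (U-703, Oron, 1,184 units, $167,050.56):
Base rate for U-703 is $2.84/unit.
Origin Oron is the FTA partner but U-703 is not on the preference list; base rate stands.
Duty = 1,184 × $2.84 = $3,362.56.
Line 2 (A-604, Bralador, 58 kg, $12,528.58):
Base rate for A-604 is $6.00/kg.
A-604 has an FTA preferential rate, but origin Bralador is not Oron; base rate stands.
Additional duty on A-604 from Bralador: +17.9% ad valorem. Applied ad valorem rate = 17.9%.
Duty = $12,528.58 × 17.9% + 58 × $6.00 = $2,590.62.
Line 3 (B-367, Bralador, 881 kg, $57,599.78):
Base rate for B-367 is 28%.
Duty = $57,599.78 × 28% = $16,127.94.
Line 4 (N-942, Oron, 2,378 m², $277,988.20):
Base rate for N-942 is 12%.
Origin Oron qualifies under the Seresta–Oron agreement and N-942 is covered: preferential rate Free applies instead.
The additional-duty order on N-942 targets Bralador, not Oron; it does not apply.
Duty = $277,988.20 × 0% = $0.00.
Total = $3,362.56 + $2,590.62 + $16,127.94 + $0.00 = $22,081.12.

$22,081.12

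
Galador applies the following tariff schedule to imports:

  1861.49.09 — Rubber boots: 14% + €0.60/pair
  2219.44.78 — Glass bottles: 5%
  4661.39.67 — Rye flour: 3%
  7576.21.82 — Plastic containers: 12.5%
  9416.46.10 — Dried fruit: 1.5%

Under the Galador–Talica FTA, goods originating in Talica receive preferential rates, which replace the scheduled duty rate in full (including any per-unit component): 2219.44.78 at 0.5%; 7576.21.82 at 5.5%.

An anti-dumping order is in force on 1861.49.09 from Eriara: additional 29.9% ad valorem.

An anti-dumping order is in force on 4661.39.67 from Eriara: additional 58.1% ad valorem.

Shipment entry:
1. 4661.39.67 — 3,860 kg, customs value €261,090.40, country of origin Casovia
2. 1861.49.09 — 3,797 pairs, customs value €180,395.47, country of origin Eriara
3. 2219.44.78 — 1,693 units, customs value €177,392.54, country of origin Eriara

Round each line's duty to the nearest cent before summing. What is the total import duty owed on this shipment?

€98,174.15

Line 1 (4661.39.67, Casovia, 3,860 kg, €261,090.40):
Base rate for 4661.39.67 is 3%.
The additional-duty order on 4661.39.67 targets Eriara, not Casovia; it does not apply.
Duty = €261,090.40 × 3% = €7,832.71.
Line 2 (1861.49.09, Eriara, 3,797 pairs, €180,395.47):
Base rate for 1861.49.09 is 14% + €0.60/pair.
Additional duty on 1861.49.09 from Eriara: +29.9%. Applied ad valorem rate: 14% + 29.9% = 43.9%.
Duty = €180,395.47 × 43.9% + 3,797 × €0.60 = €81,471.81.
Line 3 (2219.44.78, Eriara, 1,693 units, €177,392.54):
Base rate for 2219.44.78 is 5%.
2219.44.78 has an FTA preferential rate, but origin Eriara is not Talica; base rate stands.
Duty = €177,392.54 × 5% = €8,869.63.
Total = €7,832.71 + €81,471.81 + €8,869.63 = €98,174.15.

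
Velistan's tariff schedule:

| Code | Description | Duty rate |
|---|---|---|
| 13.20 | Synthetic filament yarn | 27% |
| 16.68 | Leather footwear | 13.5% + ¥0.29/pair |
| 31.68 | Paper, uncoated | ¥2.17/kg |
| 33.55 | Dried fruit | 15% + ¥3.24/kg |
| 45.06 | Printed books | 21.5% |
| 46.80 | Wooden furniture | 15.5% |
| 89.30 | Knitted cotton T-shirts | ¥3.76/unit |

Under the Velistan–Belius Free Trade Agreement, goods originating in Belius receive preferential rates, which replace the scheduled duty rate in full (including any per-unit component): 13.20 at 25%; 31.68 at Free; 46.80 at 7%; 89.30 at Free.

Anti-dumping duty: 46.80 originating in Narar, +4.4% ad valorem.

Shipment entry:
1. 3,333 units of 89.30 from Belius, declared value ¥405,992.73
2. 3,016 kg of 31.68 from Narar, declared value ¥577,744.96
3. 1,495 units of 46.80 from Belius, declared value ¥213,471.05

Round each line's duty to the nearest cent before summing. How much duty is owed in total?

¥21,487.69

Line 1 (89.30, Belius, 3,333 units, ¥405,992.73):
Base rate for 89.30 is ¥3.76/unit.
Origin Belius qualifies under the Velistan–Belius agreement and 89.30 is covered: preferential rate Free applies instead.
Duty = ¥405,992.73 × 0% = ¥0.00.
Line 2 (31.68, Narar, 3,016 kg, ¥577,744.96):
Base rate for 31.68 is ¥2.17/kg.
31.68 has an FTA preferential rate, but origin Narar is not Belius; base rate stands.
Duty = 3,016 × ¥2.17 = ¥6,544.72.
Line 3 (46.80, Belius, 1,495 units, ¥213,471.05):
Base rate for 46.80 is 15.5%.
Origin Belius qualifies under the Velistan–Belius agreement and 46.80 is covered: preferential rate 7% applies instead.
The additional-duty order on 46.80 targets Narar, not Belius; it does not apply.
Duty = ¥213,471.05 × 7% = ¥14,942.97.
Total = ¥0.00 + ¥6,544.72 + ¥14,942.97 = ¥21,487.69.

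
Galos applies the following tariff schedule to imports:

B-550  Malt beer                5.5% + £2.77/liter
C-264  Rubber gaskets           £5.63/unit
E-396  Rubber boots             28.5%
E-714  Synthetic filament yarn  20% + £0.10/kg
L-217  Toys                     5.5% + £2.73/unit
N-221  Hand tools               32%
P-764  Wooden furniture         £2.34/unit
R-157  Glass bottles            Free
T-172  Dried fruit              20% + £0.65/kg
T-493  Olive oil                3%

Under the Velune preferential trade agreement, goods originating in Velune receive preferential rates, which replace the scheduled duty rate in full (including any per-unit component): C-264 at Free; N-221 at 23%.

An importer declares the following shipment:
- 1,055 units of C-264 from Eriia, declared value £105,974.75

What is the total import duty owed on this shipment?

Line 1 (C-264, Eriia, 1,055 units, £105,974.75):
Base rate for C-264 is £5.63/unit.
C-264 has an FTA preferential rate, but origin Eriia is not Velune; base rate stands.
Duty = 1,055 × £5.63 = £5,939.65.

£5,939.65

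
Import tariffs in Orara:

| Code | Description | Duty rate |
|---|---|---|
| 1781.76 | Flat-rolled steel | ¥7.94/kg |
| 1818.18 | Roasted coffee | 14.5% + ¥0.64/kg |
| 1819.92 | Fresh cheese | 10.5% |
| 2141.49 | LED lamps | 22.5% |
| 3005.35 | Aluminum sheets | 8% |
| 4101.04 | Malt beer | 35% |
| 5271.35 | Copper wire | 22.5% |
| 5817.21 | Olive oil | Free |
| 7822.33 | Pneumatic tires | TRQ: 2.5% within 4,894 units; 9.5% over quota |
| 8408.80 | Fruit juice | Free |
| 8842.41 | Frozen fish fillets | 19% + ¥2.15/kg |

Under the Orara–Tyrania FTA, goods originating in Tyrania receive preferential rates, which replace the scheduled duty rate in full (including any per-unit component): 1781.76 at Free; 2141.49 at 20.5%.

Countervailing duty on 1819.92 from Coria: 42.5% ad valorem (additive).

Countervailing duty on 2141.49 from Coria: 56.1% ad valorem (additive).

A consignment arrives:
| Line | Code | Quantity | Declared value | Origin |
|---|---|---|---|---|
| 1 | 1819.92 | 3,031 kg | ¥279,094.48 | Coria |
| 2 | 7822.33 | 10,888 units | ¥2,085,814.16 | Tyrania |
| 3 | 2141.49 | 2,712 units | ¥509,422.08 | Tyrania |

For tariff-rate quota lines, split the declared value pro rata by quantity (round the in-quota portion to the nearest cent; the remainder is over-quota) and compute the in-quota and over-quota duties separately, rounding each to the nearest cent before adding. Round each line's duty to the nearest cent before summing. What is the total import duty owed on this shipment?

¥384,875.90

Line 1 (1819.92, Coria, 3,031 kg, ¥279,094.48):
Base rate for 1819.92 is 10.5%.
Additional duty on 1819.92 from Coria: +42.5%. Applied ad valorem rate: 10.5% + 42.5% = 53%.
Duty = ¥279,094.48 × 53% = ¥147,920.07.
Line 2 (7822.33, Tyrania, 10,888 units, ¥2,085,814.16):
Code 7822.33 is under a tariff-rate quota (threshold 4,894 units). In-quota: 4,894 units at 2.5%; over-quota: 5,994 units at 9.5%.
Pro-rata value split: in-quota = ¥2,085,814.16 × 4,894/10,888 = ¥937,543.58; over-quota = ¥2,085,814.16 − ¥937,543.58 = ¥1,148,270.58.
In-quota duty = ¥937,543.58 × 2.5% = ¥23,438.59. Over-quota duty = ¥1,148,270.58 × 9.5% = ¥109,085.71.
Line duty = ¥23,438.59 + ¥109,085.71 = ¥132,524.30.
Line 3 (2141.49, Tyrania, 2,712 units, ¥509,422.08):
Base rate for 2141.49 is 22.5%.
Origin Tyrania qualifies under the Orara–Tyrania agreement and 2141.49 is covered: preferential rate 20.5% applies instead.
The additional-duty order on 2141.49 targets Coria, not Tyrania; it does not apply.
Duty = ¥509,422.08 × 20.5% = ¥104,431.53.
Total = ¥147,920.07 + ¥132,524.30 + ¥104,431.53 = ¥384,875.90.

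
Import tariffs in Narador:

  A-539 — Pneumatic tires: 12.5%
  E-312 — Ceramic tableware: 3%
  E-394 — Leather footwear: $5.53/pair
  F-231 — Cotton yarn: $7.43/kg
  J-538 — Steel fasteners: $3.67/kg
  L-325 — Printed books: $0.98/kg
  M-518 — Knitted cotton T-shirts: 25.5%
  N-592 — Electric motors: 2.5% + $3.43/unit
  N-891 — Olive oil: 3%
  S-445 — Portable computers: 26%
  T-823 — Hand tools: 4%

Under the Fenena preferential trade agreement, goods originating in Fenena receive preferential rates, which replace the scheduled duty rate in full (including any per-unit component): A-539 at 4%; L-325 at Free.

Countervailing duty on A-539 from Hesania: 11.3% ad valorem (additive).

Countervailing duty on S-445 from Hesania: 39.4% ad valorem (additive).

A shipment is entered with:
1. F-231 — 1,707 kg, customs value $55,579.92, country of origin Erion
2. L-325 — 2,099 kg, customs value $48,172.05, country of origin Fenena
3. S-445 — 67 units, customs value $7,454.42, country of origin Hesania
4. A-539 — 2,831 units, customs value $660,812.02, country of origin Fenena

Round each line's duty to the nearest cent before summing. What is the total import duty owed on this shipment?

Line 1 (F-231, Erion, 1,707 kg, $55,579.92):
Base rate for F-231 is $7.43/kg.
Duty = 1,707 × $7.43 = $12,683.01.
Line 2 (L-325, Fenena, 2,099 kg, $48,172.05):
Base rate for L-325 is $0.98/kg.
Origin Fenena qualifies under the Narador–Fenena agreement and L-325 is covered: preferential rate Free applies instead.
Duty = $48,172.05 × 0% = $0.00.
Line 3 (S-445, Hesania, 67 units, $7,454.42):
Base rate for S-445 is 26%.
Additional duty on S-445 from Hesania: +39.4%. Applied ad valorem rate: 26% + 39.4% = 65.4%.
Duty = $7,454.42 × 65.4% = $4,875.19.
Line 4 (A-539, Fenena, 2,831 units, $660,812.02):
Base rate for A-539 is 12.5%.
Origin Fenena qualifies under the Narador–Fenena agreement and A-539 is covered: preferential rate 4% applies instead.
The additional-duty order on A-539 targets Hesania, not Fenena; it does not apply.
Duty = $660,812.02 × 4% = $26,432.48.
Total = $12,683.01 + $0.00 + $4,875.19 + $26,432.48 = $43,990.68.

$43,990.68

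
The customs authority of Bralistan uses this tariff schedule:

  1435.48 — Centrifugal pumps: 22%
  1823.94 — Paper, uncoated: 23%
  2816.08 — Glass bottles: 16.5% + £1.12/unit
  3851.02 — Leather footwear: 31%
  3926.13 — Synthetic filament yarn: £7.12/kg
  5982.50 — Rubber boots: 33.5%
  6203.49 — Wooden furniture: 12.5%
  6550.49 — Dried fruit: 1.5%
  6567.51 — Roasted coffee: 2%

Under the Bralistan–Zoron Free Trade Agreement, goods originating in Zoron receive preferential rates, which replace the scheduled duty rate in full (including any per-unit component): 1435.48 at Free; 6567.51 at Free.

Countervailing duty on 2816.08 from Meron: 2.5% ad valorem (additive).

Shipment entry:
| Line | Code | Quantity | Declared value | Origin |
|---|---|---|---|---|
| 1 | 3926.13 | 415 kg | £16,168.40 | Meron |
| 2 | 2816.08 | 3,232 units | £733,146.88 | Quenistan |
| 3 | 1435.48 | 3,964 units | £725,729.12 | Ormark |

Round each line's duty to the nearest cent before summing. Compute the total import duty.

Line 1 (3926.13, Meron, 415 kg, £16,168.40):
Base rate for 3926.13 is £7.12/kg.
Duty = 415 × £7.12 = £2,954.80.
Line 2 (2816.08, Quenistan, 3,232 units, £733,146.88):
Base rate for 2816.08 is 16.5% + £1.12/unit.
The additional-duty order on 2816.08 targets Meron, not Quenistan; it does not apply.
Duty = £733,146.88 × 16.5% + 3,232 × £1.12 = £124,589.08.
Line 3 (1435.48, Ormark, 3,964 units, £725,729.12):
Base rate for 1435.48 is 22%.
1435.48 has an FTA preferential rate, but origin Ormark is not Zoron; base rate stands.
Duty = £725,729.12 × 22% = £159,660.41.
Total = £2,954.80 + £124,589.08 + £159,660.41 = £287,204.29.

£287,204.29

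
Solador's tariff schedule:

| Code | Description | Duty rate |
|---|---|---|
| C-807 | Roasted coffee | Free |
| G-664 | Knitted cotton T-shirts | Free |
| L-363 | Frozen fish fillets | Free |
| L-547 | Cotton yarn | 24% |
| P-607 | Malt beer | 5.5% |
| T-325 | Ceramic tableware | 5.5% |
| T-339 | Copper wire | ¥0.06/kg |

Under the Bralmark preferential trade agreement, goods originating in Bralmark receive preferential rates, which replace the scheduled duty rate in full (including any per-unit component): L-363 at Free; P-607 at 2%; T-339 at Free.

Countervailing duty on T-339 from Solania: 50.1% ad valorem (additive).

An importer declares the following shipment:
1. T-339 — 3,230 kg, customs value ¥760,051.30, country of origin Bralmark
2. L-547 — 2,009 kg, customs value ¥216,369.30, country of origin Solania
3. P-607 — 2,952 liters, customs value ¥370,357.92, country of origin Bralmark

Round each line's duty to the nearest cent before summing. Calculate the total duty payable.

Line 1 (T-339, Bralmark, 3,230 kg, ¥760,051.30):
Base rate for T-339 is ¥0.06/kg.
Origin Bralmark qualifies under the Solador–Bralmark agreement and T-339 is covered: preferential rate Free applies instead.
The additional-duty order on T-339 targets Solania, not Bralmark; it does not apply.
Duty = ¥760,051.30 × 0% = ¥0.00.
Line 2 (L-547, Solania, 2,009 kg, ¥216,369.30):
Base rate for L-547 is 24%.
Duty = ¥216,369.30 × 24% = ¥51,928.63.
Line 3 (P-607, Bralmark, 2,952 liters, ¥370,357.92):
Base rate for P-607 is 5.5%.
Origin Bralmark qualifies under the Solador–Bralmark agreement and P-607 is covered: preferential rate 2% applies instead.
Duty = ¥370,357.92 × 2% = ¥7,407.16.
Total = ¥0.00 + ¥51,928.63 + ¥7,407.16 = ¥59,335.79.

¥59,335.79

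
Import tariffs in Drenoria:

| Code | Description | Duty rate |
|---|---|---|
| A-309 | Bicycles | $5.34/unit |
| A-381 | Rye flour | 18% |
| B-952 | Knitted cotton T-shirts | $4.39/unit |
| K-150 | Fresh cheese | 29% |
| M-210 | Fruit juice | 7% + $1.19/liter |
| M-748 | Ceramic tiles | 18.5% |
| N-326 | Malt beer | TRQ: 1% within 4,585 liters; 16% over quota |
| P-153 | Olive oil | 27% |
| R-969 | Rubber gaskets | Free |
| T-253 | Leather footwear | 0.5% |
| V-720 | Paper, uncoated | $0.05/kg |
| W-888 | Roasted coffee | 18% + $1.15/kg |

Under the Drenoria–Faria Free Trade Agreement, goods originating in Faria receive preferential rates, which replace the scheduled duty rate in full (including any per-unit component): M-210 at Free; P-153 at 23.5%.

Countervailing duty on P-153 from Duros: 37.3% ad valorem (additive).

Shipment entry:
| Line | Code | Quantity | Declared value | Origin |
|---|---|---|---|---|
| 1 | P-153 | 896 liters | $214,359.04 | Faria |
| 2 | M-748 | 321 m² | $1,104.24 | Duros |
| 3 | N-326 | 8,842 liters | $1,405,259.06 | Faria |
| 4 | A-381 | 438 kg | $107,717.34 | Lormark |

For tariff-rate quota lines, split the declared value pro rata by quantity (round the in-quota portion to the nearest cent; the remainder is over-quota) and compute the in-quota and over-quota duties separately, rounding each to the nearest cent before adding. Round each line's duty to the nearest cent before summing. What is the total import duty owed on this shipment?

$185,505.11

Line 1 (P-153, Faria, 896 liters, $214,359.04):
Base rate for P-153 is 27%.
Origin Faria qualifies under the Drenoria–Faria agreement and P-153 is covered: preferential rate 23.5% applies instead.
The additional-duty order on P-153 targets Duros, not Faria; it does not apply.
Duty = $214,359.04 × 23.5% = $50,374.37.
Line 2 (M-748, Duros, 321 m², $1,104.24):
Base rate for M-748 is 18.5%.
Duty = $1,104.24 × 18.5% = $204.28.
Line 3 (N-326, Faria, 8,842 liters, $1,405,259.06):
Code N-326 is under a tariff-rate quota (threshold 4,585 liters). In-quota: 4,585 liters at 1%; over-quota: 4,257 liters at 16%.
Pro-rata value split: in-quota = $1,405,259.06 × 4,585/8,842 = $728,694.05; over-quota = $1,405,259.06 − $728,694.05 = $676,565.01.
In-quota duty = $728,694.05 × 1% = $7,286.94. Over-quota duty = $676,565.01 × 16% = $108,250.40.
Line duty = $7,286.94 + $108,250.40 = $115,537.34.
Line 4 (A-381, Lormark, 438 kg, $107,717.34):
Base rate for A-381 is 18%.
Duty = $107,717.34 × 18% = $19,389.12.
Total = $50,374.37 + $204.28 + $115,537.34 + $19,389.12 = $185,505.11.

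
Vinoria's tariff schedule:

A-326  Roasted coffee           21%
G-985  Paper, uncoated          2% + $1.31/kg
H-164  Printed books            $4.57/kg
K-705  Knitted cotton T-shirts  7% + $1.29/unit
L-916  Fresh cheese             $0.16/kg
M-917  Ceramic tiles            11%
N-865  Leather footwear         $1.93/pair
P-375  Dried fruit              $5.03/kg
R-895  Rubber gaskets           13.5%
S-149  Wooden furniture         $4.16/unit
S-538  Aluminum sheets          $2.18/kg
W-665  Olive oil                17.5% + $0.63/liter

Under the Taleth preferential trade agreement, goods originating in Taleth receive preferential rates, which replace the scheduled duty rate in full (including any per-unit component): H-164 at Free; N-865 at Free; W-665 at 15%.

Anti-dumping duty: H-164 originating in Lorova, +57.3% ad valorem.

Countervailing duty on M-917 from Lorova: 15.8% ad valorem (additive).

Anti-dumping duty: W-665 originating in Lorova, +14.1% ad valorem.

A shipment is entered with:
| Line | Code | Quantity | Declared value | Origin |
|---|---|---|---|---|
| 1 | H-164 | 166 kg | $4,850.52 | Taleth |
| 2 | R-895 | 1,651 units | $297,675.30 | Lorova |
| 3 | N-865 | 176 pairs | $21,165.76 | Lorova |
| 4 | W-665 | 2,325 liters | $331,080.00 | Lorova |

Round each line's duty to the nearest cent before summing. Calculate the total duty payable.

$146,611.88

Line 1 (H-164, Taleth, 166 kg, $4,850.52):
Base rate for H-164 is $4.57/kg.
Origin Taleth qualifies under the Vinoria–Taleth agreement and H-164 is covered: preferential rate Free applies instead.
The additional-duty order on H-164 targets Lorova, not Taleth; it does not apply.
Duty = $4,850.52 × 0% = $0.00.
Line 2 (R-895, Lorova, 1,651 units, $297,675.30):
Base rate for R-895 is 13.5%.
Duty = $297,675.30 × 13.5% = $40,186.17.
Line 3 (N-865, Lorova, 176 pairs, $21,165.76):
Base rate for N-865 is $1.93/pair.
N-865 has an FTA preferential rate, but origin Lorova is not Taleth; base rate stands.
Duty = 176 × $1.93 = $339.68.
Line 4 (W-665, Lorova, 2,325 liters, $331,080.00):
Base rate for W-665 is 17.5% + $0.63/liter.
W-665 has an FTA preferential rate, but origin Lorova is not Taleth; base rate stands.
Additional duty on W-665 from Lorova: +14.1%. Applied ad valorem rate: 17.5% + 14.1% = 31.6%.
Duty = $331,080.00 × 31.6% + 2,325 × $0.63 = $106,086.03.
Total = $0.00 + $40,186.17 + $339.68 + $106,086.03 = $146,611.88.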